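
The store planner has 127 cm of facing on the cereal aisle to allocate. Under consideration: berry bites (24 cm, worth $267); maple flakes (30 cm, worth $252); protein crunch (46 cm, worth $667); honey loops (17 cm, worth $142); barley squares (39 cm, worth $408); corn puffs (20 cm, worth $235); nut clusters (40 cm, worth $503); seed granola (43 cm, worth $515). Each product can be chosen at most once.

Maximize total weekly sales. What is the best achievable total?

Filling by ratio: protein crunch + honey loops + corn puffs + nut clusters for 1547, with 4 cm left unused.
The 20 cm tied up in corn puffs is better spent on berry bites — total rises to 1579 (127 cm).

1579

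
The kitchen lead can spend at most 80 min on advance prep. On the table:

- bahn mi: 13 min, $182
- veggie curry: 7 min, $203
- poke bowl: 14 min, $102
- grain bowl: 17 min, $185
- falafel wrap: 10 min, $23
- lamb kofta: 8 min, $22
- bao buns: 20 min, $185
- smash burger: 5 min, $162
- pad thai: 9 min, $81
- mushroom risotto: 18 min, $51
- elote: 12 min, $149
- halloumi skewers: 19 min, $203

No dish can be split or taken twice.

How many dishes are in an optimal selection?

Best achievable profit is 1087.
For example veggie curry + grain bowl + bao buns + smash burger + elote + halloumi skewers achieves it, using 80 min.
Any selection reaching 1087 contains exactly 6 dishes.

6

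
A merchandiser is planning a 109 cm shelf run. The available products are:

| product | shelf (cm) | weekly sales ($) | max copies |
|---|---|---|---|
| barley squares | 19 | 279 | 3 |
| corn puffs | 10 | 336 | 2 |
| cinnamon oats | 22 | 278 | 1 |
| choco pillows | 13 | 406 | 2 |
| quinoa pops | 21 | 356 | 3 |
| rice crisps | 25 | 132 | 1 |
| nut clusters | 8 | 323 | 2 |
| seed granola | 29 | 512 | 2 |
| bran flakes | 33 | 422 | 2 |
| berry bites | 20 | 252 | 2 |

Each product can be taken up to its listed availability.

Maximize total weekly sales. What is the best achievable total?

Filling by ratio: 2×corn puffs + 2×choco pillows + 2×nut clusters + seed granola for 2642, with 18 cm left unused.
The 29 cm tied up in seed granola is better spent on 2×quinoa pops — total rises to 2842 (104 cm).
Nothing else within 109 cm beats 2842.

2842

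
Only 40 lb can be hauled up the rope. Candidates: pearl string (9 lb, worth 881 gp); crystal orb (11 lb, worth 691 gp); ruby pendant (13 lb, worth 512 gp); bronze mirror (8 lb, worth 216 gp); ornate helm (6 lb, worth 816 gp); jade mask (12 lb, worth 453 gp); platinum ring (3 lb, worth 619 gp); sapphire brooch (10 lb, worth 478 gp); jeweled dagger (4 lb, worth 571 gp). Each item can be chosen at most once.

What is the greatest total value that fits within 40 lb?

3581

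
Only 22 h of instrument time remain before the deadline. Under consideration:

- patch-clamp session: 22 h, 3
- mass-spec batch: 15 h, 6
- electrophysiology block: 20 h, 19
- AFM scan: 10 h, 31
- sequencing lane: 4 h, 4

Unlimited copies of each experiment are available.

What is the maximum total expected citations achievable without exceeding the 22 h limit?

62

Best packing: 2×AFM scan — 20 h, 62 total.
The spare 2 h is too small for any remaining experiment, and no exchange beats 62.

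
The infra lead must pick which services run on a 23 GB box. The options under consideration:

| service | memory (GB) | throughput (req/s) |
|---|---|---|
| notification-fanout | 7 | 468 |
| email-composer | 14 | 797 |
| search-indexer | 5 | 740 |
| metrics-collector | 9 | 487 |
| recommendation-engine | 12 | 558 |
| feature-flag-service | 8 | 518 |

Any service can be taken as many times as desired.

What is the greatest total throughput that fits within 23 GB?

2960

4×search-indexer uses 20 of the 23 GB and totals 2960.
No other feasible combination exceeds 2960.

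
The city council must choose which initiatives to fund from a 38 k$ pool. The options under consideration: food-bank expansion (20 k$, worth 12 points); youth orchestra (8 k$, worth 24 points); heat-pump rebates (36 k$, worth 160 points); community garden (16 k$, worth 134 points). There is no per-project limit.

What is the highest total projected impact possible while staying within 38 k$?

268

Density check — community garden 8.38, heat-pump rebates 4.44, youth orchestra 3.00, food-bank expansion 0.60 are the best per k$.
Best packing: 2×community garden — 32 k$, 268 total.
That's the maximum — no swap from here does better than 268.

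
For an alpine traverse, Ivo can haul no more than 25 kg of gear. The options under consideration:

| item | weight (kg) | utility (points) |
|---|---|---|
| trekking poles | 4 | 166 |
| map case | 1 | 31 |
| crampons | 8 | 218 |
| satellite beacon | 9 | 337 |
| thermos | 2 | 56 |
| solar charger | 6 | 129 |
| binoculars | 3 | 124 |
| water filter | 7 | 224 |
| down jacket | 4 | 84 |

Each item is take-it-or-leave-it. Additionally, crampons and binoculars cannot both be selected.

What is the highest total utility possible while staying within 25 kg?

907

By utility per kg: trekking poles 41.50, binoculars 41.33, satellite beacon 37.44, water filter 32.00 lead.
Filling by ratio: trekking poles + map case + satellite beacon + binoculars + water filter for 882, with 1 kg left unused.
Dropping map case frees 1 kg; slotting in thermos (2 kg) lifts the total to 907 at 25 kg.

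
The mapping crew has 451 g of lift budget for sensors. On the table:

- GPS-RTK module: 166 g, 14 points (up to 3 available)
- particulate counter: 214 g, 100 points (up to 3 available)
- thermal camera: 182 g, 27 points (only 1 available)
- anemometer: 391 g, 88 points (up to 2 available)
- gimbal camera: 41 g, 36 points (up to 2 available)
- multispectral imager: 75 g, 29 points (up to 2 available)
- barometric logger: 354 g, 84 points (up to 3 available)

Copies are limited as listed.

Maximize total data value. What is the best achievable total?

230

Taking particulate counter + 2×gimbal camera + 2×multispectral imager: 446 g used, 230 in data value.
That's the maximum — no swap from here does better than 230.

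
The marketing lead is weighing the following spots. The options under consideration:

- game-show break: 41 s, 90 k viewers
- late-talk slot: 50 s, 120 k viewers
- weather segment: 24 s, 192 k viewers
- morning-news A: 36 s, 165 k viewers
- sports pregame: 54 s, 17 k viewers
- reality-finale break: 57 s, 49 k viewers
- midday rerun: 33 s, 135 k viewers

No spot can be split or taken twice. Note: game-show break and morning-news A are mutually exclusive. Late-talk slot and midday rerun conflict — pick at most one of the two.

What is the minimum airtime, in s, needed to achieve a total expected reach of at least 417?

Need the lightest bundle worth ≥ 417.
weather segment + morning-news A + midday rerun reaches 492 using 93 s.
No combination under 93 s hits 417.

93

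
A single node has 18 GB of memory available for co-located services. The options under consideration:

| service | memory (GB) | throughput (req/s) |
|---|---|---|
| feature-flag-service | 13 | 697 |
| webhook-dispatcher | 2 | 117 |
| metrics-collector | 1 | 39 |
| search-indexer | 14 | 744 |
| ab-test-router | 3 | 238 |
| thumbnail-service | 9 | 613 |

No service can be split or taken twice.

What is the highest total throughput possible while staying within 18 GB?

1052

A density-first pass picks webhook-dispatcher + metrics-collector + ab-test-router + thumbnail-service — 1007 at 15 GB.
Replace metrics-collector and thumbnail-service with feature-flag-service: the trade gains 45 net, giving 1052 at 18 GB.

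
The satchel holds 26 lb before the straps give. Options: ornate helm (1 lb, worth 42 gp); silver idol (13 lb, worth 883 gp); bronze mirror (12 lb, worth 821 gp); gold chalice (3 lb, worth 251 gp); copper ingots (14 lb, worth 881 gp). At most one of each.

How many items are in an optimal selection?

3

Best achievable value is 1746.
One optimal bundle: ornate helm + silver idol + bronze mirror (26 lb).
Any selection reaching 1746 contains exactly 3 items.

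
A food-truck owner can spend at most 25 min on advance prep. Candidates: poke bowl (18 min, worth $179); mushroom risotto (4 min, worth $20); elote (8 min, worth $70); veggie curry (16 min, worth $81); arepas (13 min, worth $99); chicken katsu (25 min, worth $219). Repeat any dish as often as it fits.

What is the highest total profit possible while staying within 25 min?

219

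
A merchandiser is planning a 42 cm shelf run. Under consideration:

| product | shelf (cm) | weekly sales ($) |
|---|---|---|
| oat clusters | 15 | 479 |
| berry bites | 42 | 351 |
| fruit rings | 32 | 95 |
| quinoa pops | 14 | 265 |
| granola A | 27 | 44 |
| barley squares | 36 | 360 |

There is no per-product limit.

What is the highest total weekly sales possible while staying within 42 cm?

958

Best packing: 2×oat clusters — 30 cm, 958 total.
Every other selection either busts 42 cm or fails to beat 958.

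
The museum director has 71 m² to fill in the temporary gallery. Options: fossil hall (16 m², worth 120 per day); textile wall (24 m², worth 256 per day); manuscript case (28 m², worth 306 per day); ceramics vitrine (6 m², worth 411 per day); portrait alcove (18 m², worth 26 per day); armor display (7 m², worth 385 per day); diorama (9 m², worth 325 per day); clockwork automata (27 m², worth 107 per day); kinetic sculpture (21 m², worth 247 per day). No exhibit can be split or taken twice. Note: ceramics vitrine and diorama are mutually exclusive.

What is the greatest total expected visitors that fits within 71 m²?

Textile wall + manuscript case + ceramics vitrine + armor display uses 65 of the 71 m² and totals 1358.
Next best is manuscript case + ceramics vitrine + armor display + kinetic sculpture at 1349 (62 m²) — short by 9.

1358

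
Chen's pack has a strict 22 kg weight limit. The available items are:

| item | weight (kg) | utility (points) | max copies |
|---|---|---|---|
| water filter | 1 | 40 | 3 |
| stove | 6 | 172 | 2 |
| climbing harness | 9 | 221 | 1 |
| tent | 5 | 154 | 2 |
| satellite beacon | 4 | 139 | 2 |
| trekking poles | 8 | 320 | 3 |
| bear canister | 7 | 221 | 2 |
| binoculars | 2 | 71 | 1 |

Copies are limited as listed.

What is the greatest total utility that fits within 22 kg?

A density-first pass picks 3×water filter + 2×trekking poles + binoculars — 831 at 21 kg.
Dropping water filter and binoculars frees 3 kg; slotting in satellite beacon (4 kg) lifts the total to 859 at 22 kg.

859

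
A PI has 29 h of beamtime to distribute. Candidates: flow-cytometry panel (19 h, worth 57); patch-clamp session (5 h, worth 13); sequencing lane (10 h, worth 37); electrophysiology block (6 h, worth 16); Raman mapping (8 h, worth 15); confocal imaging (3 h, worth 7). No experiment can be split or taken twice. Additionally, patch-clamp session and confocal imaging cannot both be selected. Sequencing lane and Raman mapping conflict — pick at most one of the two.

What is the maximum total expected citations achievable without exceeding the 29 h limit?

By expected citations per h: sequencing lane 3.70, flow-cytometry panel 3.00, electrophysiology block 2.67, patch-clamp session 2.60 lead.
The ratio ordering already packs tightly: flow-cytometry panel + sequencing lane, 29 h, 94.
Every other selection either busts 29 h or breaks a pairing rule or fails to beat 94.

94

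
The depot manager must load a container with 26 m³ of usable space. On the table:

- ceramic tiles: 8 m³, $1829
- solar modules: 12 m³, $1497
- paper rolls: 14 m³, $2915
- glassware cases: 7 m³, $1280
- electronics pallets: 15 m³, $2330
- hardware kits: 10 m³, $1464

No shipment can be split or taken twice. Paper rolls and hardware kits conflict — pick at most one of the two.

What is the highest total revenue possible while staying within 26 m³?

Ceramic tiles + paper rolls uses 22 of the 26 m³ and totals 4744.
Next best is ceramic tiles + glassware cases + hardware kits at 4573 (25 m³) — short by 171.

4744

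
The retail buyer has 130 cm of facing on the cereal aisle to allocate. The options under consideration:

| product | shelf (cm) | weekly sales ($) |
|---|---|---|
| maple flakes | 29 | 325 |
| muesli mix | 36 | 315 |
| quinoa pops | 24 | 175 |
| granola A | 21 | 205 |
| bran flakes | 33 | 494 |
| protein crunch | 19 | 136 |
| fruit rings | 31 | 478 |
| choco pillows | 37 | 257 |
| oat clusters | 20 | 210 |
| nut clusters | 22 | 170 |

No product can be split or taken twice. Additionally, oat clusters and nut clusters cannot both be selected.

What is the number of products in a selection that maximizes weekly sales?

4

Best achievable weekly sales is 1612.
One optimal bundle: maple flakes + muesli mix + bran flakes + fruit rings (129 cm).
Every optimal selection uses 4 products.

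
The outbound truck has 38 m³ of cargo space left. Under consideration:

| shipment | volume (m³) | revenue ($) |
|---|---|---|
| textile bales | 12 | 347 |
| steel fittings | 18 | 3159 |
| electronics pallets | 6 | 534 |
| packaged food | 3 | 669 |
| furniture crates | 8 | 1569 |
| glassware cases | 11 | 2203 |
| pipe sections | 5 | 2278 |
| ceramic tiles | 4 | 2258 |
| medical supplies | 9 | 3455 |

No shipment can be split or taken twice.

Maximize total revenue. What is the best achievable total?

Ranking by ratio (revenue/m³): ceramic tiles 564.50, pipe sections 455.60, medical supplies 383.89.
Taking the top-ratio shipments first gives electronics pallets + packaged food + glassware cases + pipe sections + ceramic tiles + medical supplies for 11397 (38 m³).
The 9 m³ tied up in electronics pallets and packaged food is better spent on furniture crates — total rises to 11763 (37 m³).
Runner-up electronics pallets + packaged food + glassware cases + pipe sections + ceramic tiles + medical supplies tops out at 11397.

11763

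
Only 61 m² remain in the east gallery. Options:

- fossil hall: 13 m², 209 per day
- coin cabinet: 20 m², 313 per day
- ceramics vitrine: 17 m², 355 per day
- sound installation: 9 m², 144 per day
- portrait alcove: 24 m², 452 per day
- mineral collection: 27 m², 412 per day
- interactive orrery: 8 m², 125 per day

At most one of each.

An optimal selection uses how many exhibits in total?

3

The maximum expected visitors within 61 m² is 1120.
For example coin cabinet + ceramics vitrine + portrait alcove achieves it, using 61 m².
Any selection reaching 1120 contains exactly 3 exhibits.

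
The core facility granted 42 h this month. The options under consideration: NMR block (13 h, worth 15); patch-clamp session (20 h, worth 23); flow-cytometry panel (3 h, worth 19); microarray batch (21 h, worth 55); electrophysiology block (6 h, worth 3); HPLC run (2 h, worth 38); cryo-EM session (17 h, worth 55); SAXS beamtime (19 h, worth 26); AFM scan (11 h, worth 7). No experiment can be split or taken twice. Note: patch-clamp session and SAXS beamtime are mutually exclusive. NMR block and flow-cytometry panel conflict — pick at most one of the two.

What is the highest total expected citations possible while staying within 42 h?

148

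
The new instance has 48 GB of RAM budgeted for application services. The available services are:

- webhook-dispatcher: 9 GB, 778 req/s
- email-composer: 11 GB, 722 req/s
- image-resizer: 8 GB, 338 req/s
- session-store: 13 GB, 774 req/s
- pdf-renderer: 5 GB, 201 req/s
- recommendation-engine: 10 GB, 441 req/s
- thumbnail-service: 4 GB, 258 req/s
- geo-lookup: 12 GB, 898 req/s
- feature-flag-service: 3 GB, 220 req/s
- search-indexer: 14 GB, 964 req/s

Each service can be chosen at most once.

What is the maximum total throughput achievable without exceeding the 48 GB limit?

3414

Greedy by ratio would take webhook-dispatcher + pdf-renderer + thumbnail-service + geo-lookup + feature-flag-service + search-indexer: 47 GB used, total 3319.
The 12 GB tied up in pdf-renderer and thumbnail-service and feature-flag-service is better spent on session-store — total rises to 3414 (48 GB).
Next best is webhook-dispatcher + email-composer + session-store + geo-lookup + feature-flag-service at 3392 (48 GB) — short by 22.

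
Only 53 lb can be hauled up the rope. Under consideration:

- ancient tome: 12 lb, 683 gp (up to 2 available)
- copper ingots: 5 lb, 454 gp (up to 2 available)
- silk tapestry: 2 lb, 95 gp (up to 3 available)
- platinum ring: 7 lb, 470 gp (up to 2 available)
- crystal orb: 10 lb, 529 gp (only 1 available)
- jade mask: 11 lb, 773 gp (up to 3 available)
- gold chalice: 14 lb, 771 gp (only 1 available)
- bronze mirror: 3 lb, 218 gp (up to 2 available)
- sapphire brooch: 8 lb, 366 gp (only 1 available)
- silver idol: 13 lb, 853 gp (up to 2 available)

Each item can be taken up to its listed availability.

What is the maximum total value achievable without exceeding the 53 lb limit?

3915

Greedy by ratio would take 2×copper ingots + 2×silk tapestry + 3×jade mask + 2×bronze mirror: 53 lb used, total 3853.
Replace 2×silk tapestry and bronze mirror with platinum ring: the trade gains 62 net, giving 3915 at 53 lb.
That's the maximum — no swap from here does better than 3915.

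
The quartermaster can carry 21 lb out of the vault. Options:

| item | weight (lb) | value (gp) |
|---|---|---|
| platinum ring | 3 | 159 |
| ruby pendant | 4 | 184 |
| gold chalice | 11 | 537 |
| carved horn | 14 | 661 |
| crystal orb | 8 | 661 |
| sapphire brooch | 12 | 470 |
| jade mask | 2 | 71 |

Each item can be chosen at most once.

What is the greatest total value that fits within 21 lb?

Density check — crystal orb 82.62, platinum ring 53.00, gold chalice 48.82 are the best per lb.
Greedy by ratio would take platinum ring + ruby pendant + crystal orb + jade mask: 17 lb used, total 1075.
Dropping platinum ring and ruby pendant frees 7 lb; slotting in gold chalice (11 lb) lifts the total to 1269 at 21 lb.
No other feasible combination exceeds 1269.

1269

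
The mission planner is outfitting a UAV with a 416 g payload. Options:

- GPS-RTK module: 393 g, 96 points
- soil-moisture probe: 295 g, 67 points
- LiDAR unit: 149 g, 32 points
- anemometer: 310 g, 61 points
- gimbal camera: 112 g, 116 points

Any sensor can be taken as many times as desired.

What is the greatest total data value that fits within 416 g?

348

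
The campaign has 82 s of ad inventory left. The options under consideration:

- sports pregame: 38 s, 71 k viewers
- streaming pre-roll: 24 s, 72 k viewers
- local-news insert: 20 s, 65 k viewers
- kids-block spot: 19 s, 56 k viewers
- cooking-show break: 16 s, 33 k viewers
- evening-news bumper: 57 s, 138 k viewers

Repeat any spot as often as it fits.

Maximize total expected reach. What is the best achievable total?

260

Best packing: 4×local-news insert — 80 s, 260 total.
Nothing else within 82 s beats 260.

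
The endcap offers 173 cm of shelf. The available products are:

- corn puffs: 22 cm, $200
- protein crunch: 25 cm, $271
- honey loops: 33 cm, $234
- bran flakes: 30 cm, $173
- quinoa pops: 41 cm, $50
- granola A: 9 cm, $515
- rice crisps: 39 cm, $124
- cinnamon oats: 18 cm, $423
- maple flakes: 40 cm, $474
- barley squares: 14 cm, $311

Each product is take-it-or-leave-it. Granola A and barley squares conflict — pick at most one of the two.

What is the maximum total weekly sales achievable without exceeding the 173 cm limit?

2117

By weekly sales per cm: granola A 57.22, cinnamon oats 23.50, barley squares 22.21 lead.
Taking corn puffs + protein crunch + honey loops + granola A + cinnamon oats + maple flakes: 147 cm used, 2117 in weekly sales.
Every other selection either busts 173 cm or breaks a pairing rule or fails to beat 2117.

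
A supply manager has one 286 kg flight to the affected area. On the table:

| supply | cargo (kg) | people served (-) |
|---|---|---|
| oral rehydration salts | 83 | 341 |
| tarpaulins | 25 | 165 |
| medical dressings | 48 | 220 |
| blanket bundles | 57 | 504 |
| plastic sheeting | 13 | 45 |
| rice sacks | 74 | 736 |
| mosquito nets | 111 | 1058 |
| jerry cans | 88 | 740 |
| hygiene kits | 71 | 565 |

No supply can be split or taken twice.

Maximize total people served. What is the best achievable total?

2579

A density-first pass picks tarpaulins + blanket bundles + plastic sheeting + rice sacks + mosquito nets — 2508 at 280 kg.
Replace tarpaulins and blanket bundles with jerry cans: the trade gains 71 net, giving 2579 at 286 kg.
Nothing else within 286 kg beats 2579.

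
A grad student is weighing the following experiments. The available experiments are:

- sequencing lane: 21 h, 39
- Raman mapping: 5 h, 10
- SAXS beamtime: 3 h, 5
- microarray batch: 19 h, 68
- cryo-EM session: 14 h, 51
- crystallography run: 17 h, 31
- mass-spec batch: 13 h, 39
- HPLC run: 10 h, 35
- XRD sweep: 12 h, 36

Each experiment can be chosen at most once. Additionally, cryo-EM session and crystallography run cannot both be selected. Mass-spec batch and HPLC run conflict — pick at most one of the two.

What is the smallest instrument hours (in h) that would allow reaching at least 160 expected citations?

Minimise h subject to total expected citations ≥ 160.
Taking Raman mapping + microarray batch + cryo-EM session + HPLC run gives 164 (≥ 160) for 48 h.
Any bundle with less than 48 h falls short of 160.

48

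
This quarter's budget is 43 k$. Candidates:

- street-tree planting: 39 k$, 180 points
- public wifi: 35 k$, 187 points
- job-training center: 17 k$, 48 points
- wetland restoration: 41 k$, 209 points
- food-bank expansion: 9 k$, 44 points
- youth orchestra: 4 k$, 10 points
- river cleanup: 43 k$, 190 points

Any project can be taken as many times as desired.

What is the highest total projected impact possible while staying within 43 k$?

209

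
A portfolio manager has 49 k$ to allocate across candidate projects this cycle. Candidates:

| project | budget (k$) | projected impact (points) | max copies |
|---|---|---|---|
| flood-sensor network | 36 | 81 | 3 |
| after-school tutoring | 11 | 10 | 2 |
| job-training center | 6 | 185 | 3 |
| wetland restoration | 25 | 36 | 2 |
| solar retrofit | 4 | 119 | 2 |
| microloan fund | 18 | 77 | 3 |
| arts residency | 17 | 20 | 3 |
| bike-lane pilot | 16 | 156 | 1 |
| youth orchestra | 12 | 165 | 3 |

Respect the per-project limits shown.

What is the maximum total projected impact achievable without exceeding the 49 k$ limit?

1004

Greedy by ratio would take after-school tutoring + 3×job-training center + 2×solar retrofit + youth orchestra: 49 k$ used, total 968.
Dropping after-school tutoring and solar retrofit frees 15 k$; slotting in youth orchestra (12 k$) lifts the total to 1004 at 46 k$.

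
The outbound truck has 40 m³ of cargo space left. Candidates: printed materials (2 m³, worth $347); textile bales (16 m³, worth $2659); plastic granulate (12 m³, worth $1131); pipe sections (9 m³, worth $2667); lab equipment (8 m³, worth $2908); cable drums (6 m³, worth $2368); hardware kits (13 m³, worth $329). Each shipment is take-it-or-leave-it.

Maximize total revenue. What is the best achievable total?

10602

Taking the top-ratio shipments first gives printed materials + plastic granulate + pipe sections + lab equipment + cable drums for 9421 (37 m³).
The 14 m³ tied up in printed materials and plastic granulate is better spent on textile bales — total rises to 10602 (39 m³).
Runner-up printed materials + plastic granulate + pipe sections + lab equipment + cable drums tops out at 9421.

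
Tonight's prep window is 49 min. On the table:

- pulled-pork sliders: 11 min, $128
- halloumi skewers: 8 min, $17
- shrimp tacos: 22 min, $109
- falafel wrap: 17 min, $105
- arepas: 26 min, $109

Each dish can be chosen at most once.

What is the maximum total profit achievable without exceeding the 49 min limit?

254

By profit per min: pulled-pork sliders 11.64, falafel wrap 6.18, shrimp tacos 4.95, arepas 4.19 lead.
The ratio heuristic lands on pulled-pork sliders + halloumi skewers + falafel wrap (250) but leaves 13 min idle.
Replace falafel wrap with shrimp tacos: the trade gains 4 net, giving 254 at 41 min.
Pulled-pork sliders + halloumi skewers + arepas (45 min) also reaches 254 — a tie, but nothing goes higher.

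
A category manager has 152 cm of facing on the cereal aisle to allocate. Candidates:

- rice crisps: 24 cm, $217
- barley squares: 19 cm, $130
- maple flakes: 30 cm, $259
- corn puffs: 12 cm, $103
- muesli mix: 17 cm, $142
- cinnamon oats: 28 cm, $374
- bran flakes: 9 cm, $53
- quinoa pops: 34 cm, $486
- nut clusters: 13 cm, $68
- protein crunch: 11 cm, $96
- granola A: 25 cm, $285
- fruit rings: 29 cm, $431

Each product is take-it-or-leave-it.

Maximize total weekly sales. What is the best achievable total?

1896

Greedy by ratio would take rice crisps + cinnamon oats + quinoa pops + protein crunch + granola A + fruit rings: 151 cm used, total 1889.
Dropping protein crunch frees 11 cm; slotting in corn puffs (12 cm) lifts the total to 1896 at 152 cm.
That's the maximum — no swap from here does better than 1896.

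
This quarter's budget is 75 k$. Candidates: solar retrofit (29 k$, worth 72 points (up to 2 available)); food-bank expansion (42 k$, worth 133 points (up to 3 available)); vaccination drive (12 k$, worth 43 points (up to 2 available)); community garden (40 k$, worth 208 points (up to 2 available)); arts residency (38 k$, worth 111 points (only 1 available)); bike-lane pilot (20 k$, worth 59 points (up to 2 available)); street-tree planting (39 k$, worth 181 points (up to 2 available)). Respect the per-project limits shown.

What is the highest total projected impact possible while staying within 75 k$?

310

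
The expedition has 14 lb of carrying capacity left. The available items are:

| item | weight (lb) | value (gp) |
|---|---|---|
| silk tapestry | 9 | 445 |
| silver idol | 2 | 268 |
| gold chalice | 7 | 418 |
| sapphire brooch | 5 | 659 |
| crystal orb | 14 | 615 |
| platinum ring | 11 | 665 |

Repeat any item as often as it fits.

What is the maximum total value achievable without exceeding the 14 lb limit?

Density check — silver idol 134.00, sapphire brooch 131.80, platinum ring 60.45, gold chalice 59.71 are the best per lb.
Taking 7×silver idol: 14 lb used, 1876 in value.

1876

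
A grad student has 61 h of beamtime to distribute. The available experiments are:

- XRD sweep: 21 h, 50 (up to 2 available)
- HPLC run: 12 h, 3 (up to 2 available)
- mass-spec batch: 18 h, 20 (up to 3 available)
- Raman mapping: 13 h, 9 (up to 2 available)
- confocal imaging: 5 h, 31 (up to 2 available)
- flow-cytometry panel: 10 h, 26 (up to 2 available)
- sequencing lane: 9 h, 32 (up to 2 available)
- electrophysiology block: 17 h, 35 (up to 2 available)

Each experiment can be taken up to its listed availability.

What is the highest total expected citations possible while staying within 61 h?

A density-first pass picks Raman mapping + 2×confocal imaging + 2×flow-cytometry panel + 2×sequencing lane — 187 at 61 h.
The 23 h tied up in Raman mapping and flow-cytometry panel is better spent on XRD sweep — total rises to 202 (59 h).
Nothing else within 61 h beats 202.

202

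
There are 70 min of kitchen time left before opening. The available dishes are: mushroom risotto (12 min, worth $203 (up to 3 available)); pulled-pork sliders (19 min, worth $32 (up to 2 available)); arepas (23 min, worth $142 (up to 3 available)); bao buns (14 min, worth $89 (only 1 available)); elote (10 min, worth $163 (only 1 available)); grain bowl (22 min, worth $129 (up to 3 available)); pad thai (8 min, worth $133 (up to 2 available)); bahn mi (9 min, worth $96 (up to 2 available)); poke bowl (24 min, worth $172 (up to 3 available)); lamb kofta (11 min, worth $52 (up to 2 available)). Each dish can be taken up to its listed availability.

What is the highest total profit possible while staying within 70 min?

Filling by ratio: 3×mushroom risotto + elote + 2×pad thai for 1038, with 8 min left unused.
The 10 min tied up in elote is better spent on 2×bahn mi — total rises to 1067 (70 min).
Nothing else within 70 min beats 1067.

1067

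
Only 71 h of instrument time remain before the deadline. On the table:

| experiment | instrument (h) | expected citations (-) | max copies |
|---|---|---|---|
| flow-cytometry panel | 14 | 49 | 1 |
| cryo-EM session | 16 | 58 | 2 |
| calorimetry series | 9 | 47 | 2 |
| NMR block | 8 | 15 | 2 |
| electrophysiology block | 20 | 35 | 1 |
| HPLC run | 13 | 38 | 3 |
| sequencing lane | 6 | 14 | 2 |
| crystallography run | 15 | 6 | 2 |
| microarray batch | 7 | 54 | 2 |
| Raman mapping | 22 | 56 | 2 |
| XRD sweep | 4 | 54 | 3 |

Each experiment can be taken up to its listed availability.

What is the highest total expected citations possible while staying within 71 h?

451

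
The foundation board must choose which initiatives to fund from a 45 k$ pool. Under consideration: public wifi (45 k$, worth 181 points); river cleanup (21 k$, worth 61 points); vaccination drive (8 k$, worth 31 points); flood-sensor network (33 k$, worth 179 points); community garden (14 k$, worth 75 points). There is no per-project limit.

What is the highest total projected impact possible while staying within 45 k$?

225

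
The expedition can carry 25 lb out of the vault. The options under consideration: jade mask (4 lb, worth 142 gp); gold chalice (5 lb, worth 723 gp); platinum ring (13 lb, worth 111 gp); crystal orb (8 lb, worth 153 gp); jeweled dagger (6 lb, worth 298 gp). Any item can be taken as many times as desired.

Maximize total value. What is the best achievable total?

3615

The ratio ordering already packs tightly: 5×gold chalice, 25 lb, 3615.
Nothing else within 25 lb beats 3615.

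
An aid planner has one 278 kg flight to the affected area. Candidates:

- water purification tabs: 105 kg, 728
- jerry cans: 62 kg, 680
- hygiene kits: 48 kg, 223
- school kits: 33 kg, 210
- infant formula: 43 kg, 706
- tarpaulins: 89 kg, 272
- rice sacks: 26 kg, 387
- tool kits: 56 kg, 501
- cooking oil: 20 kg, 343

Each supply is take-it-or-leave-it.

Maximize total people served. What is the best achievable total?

2844

Filling by ratio: jerry cans + school kits + infant formula + rice sacks + tool kits + cooking oil for 2827, with 38 kg left unused.
Replace school kits and tool kits with water purification tabs: the trade gains 17 net, giving 2844 at 256 kg.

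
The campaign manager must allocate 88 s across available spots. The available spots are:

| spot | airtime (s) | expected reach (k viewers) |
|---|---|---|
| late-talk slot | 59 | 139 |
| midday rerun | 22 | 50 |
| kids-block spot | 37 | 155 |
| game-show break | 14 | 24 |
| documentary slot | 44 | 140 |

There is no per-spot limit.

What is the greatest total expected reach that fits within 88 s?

Density check — kids-block spot 4.19, documentary slot 3.18, late-talk slot 2.36, midday rerun 2.27 are the best per s.
Taking 2×kids-block spot + game-show break: 88 s used, 334 in expected reach.
Nothing else within 88 s beats 334.

334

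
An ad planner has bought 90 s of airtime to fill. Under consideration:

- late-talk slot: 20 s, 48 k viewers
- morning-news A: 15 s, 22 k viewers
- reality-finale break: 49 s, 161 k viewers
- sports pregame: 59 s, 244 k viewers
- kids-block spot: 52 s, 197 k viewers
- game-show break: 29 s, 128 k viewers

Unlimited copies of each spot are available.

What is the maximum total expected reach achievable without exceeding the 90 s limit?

3×game-show break uses 87 of the 90 s and totals 384.
That's the maximum — no swap from here does better than 384.

384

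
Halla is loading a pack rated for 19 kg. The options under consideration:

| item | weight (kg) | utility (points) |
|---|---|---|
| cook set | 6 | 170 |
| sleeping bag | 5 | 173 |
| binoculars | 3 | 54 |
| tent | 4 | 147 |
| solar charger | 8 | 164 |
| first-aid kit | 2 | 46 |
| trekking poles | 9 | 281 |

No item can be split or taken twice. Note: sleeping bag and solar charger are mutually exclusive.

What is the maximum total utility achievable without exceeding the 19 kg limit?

601

Sleeping bag + tent + trekking poles uses 18 of the 19 kg and totals 601.
An exhaustive check of the 128 subsets confirms 601.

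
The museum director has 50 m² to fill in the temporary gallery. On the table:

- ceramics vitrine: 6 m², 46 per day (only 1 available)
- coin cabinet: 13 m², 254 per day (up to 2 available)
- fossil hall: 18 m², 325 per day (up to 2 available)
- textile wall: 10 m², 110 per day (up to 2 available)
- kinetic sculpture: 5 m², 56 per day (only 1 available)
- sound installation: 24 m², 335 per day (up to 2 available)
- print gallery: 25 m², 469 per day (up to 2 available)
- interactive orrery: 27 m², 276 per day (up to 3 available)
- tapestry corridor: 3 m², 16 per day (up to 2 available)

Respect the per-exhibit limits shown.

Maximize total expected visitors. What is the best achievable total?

938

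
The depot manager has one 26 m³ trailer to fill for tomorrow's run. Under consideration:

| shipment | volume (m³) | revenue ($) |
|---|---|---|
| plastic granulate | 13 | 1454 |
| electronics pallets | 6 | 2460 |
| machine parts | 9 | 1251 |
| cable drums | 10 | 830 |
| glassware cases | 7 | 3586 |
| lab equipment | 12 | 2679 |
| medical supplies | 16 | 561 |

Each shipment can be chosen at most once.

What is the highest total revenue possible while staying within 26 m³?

Best packing: electronics pallets + glassware cases + lab equipment — 25 m³, 8725 total.

8725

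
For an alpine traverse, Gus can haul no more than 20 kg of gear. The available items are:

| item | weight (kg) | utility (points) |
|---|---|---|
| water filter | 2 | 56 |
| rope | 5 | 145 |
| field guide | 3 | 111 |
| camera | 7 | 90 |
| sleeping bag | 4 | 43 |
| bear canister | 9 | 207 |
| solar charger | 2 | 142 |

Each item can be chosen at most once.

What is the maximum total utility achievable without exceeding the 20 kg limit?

605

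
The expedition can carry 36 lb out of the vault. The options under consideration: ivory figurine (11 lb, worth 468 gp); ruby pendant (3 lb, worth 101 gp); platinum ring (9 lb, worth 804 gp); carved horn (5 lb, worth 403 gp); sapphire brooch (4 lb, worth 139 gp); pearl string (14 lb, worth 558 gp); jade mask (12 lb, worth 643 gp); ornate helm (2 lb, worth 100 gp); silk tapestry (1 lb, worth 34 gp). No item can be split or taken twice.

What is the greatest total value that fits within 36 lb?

2224

The ratio ordering already packs tightly: ruby pendant + platinum ring + carved horn + sapphire brooch + jade mask + ornate helm + silk tapestry, 36 lb, 2224.
Next best is ruby pendant + platinum ring + carved horn + sapphire brooch + jade mask + ornate helm at 2190 (35 lb) — short by 34.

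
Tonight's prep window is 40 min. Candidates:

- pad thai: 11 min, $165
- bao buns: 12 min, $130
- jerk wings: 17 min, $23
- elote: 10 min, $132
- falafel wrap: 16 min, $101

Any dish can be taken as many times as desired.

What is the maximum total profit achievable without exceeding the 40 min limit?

Taking the top-ratio dishes first gives 3×pad thai for 495 (33 min).
Replace 3×pad thai with 4×elote: the trade gains 33 net, giving 528 at 40 min.
Every other selection either busts 40 min or fails to beat 528.

528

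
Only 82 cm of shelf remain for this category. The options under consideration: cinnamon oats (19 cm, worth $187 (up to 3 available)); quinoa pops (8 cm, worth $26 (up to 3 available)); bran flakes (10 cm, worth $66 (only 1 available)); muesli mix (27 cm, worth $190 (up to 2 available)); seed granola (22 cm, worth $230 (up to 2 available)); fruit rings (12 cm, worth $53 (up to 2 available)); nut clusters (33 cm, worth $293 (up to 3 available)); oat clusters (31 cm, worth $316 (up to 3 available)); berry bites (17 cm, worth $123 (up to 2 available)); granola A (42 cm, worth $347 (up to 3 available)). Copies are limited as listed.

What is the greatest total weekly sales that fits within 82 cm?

834

Taking the top-ratio products first gives 2×seed granola + oat clusters for 776 (75 cm).
Replace oat clusters with 2×cinnamon oats: the trade gains 58 net, giving 834 at 82 cm.
Every other selection either busts 82 cm or exceeds an availability limit or fails to beat 834.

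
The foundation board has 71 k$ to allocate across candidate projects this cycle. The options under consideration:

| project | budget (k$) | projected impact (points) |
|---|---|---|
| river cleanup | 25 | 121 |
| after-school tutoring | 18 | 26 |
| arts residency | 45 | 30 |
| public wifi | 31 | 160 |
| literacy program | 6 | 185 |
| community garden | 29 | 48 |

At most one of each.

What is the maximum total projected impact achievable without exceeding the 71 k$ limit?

466

The ratio ordering already packs tightly: river cleanup + public wifi + literacy program, 62 k$, 466.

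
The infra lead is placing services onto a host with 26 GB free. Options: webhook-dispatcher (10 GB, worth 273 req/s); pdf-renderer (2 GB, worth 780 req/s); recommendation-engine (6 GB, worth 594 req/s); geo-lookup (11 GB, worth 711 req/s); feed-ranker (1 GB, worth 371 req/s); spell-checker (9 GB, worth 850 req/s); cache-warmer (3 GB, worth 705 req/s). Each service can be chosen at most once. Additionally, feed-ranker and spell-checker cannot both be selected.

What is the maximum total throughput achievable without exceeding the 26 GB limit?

3161

Ranking by ratio (throughput/GB): pdf-renderer 390.00, feed-ranker 371.00, cache-warmer 235.00.
Pdf-renderer + recommendation-engine + geo-lookup + feed-ranker + cache-warmer uses 23 of the 26 GB and totals 3161.
The closest alternative, pdf-renderer + geo-lookup + spell-checker + cache-warmer, reaches only 3046.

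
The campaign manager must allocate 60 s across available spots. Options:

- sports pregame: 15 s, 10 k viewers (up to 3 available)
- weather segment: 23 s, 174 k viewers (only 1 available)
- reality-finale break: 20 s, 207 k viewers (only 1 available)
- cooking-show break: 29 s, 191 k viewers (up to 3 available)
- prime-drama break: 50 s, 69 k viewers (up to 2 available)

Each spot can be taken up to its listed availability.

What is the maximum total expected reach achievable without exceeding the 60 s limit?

398

Taking the top-ratio spots first gives sports pregame + weather segment + reality-finale break for 391 (58 s).
Dropping sports pregame and weather segment frees 38 s; slotting in cooking-show break (29 s) lifts the total to 398 at 49 s.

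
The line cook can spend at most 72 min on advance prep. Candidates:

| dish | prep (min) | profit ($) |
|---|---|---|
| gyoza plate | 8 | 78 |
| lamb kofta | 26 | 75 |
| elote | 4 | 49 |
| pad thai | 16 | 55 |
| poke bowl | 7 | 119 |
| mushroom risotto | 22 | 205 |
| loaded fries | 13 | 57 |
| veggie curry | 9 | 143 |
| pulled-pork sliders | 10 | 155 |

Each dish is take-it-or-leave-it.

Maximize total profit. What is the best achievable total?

Filling by ratio: gyoza plate + elote + poke bowl + mushroom risotto + veggie curry + pulled-pork sliders for 749, with 12 min left unused.
Replace elote with loaded fries: the trade gains 8 net, giving 757 at 69 min.
Next best is gyoza plate + pad thai + poke bowl + mushroom risotto + veggie curry + pulled-pork sliders at 755 (72 min) — short by 2.

757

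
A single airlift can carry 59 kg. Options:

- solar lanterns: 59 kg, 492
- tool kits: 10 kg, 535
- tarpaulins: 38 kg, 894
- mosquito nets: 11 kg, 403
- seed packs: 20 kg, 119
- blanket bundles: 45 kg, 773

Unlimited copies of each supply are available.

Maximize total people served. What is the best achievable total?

Best packing: 5×tool kits — 50 kg, 2675 total.

2675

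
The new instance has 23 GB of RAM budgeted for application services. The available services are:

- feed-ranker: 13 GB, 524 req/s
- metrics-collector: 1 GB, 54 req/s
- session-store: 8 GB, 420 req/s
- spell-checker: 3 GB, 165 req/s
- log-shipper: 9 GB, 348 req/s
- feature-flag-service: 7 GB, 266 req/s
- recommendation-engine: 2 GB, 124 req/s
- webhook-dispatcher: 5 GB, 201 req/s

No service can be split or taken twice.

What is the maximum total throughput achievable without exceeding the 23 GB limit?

The ratio heuristic lands on metrics-collector + session-store + spell-checker + recommendation-engine + webhook-dispatcher (964) but leaves 4 GB idle.
The 5 GB tied up in webhook-dispatcher is better spent on log-shipper — total rises to 1111 (23 GB).
Next best is feed-ranker + session-store + recommendation-engine at 1068 (23 GB) — short by 43.

1111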